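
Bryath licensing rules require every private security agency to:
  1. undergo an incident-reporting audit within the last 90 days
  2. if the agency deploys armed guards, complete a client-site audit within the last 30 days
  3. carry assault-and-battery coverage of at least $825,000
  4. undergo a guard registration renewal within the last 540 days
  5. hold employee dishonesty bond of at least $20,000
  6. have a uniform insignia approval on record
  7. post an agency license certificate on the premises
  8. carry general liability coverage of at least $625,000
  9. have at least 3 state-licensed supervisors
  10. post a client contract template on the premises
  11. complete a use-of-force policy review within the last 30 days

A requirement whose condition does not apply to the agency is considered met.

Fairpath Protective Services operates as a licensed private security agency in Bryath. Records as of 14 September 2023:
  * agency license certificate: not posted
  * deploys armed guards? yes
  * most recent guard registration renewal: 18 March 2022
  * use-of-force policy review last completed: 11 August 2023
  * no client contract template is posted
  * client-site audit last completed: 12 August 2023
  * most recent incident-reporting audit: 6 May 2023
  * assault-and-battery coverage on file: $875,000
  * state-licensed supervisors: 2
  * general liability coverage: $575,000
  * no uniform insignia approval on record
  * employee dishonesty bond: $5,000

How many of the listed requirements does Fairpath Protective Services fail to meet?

10

1. incident-reporting audit 131 days ago vs limit 90 → not met
2. condition 'deploys armed guards' holds; client-site audit 33 days ago vs limit 30 → not met
3. assault-and-battery coverage $875,000 ≥ $825,000 → met
4. guard registration renewal 545 days ago vs limit 540 → not met
5. employee dishonesty bond $5,000 < $20,000 → not met
6. uniform insignia approval absent → not met
7. agency license certificate absent → not met
8. general liability coverage $575,000 < $625,000 → not met
9. state-licensed supervisors 2 < 3 → not met
10. client contract template absent → not met
11. use-of-force policy review 34 days ago vs limit 30 → not met
Not met: 10 of 11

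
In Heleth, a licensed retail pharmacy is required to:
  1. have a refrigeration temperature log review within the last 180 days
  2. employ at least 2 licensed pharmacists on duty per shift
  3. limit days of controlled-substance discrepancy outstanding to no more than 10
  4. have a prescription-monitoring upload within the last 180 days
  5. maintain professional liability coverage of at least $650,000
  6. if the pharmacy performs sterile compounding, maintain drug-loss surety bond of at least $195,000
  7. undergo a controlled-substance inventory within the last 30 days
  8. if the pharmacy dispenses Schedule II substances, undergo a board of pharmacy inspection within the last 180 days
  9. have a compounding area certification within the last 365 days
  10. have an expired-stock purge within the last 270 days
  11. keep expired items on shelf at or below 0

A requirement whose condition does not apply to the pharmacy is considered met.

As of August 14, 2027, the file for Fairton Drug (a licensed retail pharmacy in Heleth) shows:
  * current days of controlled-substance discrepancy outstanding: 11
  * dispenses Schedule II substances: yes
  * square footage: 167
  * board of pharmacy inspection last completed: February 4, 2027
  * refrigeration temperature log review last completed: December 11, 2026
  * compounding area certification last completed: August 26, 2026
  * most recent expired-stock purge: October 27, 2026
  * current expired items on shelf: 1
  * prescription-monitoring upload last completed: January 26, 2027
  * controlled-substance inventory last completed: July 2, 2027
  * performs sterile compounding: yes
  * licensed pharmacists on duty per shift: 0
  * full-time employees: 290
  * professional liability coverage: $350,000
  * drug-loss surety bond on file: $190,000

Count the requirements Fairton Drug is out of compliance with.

10

1. refrigeration temperature log review 246 days ago vs limit 180 → not met
2. licensed pharmacists on duty per shift 0 < 2 → not met
3. days of controlled-substance discrepancy outstanding 11 > 10 → not met
4. prescription-monitoring upload 200 days ago vs limit 180 → not met
5. professional liability coverage $350,000 < $650,000 → not met
6. condition 'performs sterile compounding' holds; drug-loss surety bond $190,000 < $195,000 → not met
7. controlled-substance inventory 43 days ago vs limit 30 → not met
8. condition 'dispenses Schedule II substances' holds; board of pharmacy inspection 191 days ago vs limit 180 → not met
9. compounding area certification 353 days ago vs limit 365 → met
10. expired-stock purge 291 days ago vs limit 270 → not met
11. expired items on shelf 1 > 0 → not met
Not met: 10 of 11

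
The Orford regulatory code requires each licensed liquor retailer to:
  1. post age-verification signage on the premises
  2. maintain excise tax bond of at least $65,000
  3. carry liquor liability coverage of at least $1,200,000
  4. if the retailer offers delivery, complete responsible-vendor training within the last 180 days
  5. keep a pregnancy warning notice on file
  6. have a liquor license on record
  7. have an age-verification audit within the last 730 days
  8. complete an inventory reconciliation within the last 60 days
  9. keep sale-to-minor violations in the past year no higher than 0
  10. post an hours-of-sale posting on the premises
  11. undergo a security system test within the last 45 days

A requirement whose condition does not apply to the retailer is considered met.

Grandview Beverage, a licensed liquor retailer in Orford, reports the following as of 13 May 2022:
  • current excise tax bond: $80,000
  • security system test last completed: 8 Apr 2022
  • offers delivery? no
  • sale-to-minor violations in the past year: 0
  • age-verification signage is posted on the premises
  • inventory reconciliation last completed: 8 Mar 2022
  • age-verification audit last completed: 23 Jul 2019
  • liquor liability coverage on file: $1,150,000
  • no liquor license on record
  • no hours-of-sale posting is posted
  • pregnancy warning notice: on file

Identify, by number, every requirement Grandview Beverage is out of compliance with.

1. age-verification signage present → met
2. excise tax bond $80,000 ≥ $65,000 → met
3. liquor liability coverage $1,150,000 < $1,200,000 → not met
4. condition 'offers delivery' does not hold → requirement n/a → met
5. pregnancy warning notice present → met
6. liquor license absent → not met
7. age-verification audit 1025 days ago vs limit 730 → not met
8. inventory reconciliation 66 days ago vs limit 60 → not met
9. sale-to-minor violations in the past year 0 ≤ 0 → met
10. hours-of-sale posting absent → not met
11. security system test 35 days ago vs limit 45 → met
Not met: 3, 6, 7, 8, 10

3, 6, 7, 8, 10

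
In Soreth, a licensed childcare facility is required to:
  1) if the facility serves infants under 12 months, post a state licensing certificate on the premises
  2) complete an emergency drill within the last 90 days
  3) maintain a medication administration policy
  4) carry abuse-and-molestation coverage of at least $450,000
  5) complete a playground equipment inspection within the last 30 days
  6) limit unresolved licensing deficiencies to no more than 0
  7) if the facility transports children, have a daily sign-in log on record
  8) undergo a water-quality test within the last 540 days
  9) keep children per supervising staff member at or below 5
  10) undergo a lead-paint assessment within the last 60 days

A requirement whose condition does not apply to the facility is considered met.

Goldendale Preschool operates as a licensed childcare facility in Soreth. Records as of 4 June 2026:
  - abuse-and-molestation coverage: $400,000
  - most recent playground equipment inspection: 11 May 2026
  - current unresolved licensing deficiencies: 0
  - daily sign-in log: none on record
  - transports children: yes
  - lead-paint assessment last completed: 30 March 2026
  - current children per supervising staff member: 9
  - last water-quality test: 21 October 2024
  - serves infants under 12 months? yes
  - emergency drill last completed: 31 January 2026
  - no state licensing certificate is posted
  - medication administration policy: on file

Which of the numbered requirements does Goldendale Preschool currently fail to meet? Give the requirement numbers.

1. condition 'serves infants under 12 months' holds; state licensing certificate absent → not met
2. emergency drill 124 days ago vs limit 90 → not met
3. medication administration policy present → met
4. abuse-and-molestation coverage $400,000 < $450,000 → not met
5. playground equipment inspection 24 days ago vs limit 30 → met
6. unresolved licensing deficiencies 0 ≤ 0 → met
7. condition 'transports children' holds; daily sign-in log absent → not met
8. water-quality test 591 days ago vs limit 540 → not met
9. children per supervising staff member 9 > 5 → not met
10. lead-paint assessment 66 days ago vs limit 60 → not met
Not met: 1, 2, 4, 7, 8, 9, 10

1, 2, 4, 7, 8, 9, 10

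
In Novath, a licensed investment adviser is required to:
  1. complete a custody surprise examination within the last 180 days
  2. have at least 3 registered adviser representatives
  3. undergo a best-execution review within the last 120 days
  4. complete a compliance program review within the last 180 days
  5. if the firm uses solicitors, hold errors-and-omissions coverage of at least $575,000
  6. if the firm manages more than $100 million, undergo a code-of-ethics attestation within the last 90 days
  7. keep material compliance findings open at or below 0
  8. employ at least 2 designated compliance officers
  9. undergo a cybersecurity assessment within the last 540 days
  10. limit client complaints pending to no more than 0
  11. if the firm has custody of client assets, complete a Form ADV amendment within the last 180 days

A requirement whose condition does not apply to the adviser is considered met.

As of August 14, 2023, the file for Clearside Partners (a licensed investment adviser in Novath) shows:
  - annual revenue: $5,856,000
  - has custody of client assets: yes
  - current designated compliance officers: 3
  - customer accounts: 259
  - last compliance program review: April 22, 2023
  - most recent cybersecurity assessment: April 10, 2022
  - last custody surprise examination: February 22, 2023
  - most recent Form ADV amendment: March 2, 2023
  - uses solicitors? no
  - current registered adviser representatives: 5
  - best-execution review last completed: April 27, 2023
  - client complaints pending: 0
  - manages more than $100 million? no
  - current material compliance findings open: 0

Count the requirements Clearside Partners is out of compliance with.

1. custody surprise examination 173 days ago vs limit 180 → met
2. registered adviser representatives 5 ≥ 3 → met
3. best-execution review 109 days ago vs limit 120 → met
4. compliance program review 114 days ago vs limit 180 → met
5. condition 'uses solicitors' does not hold → requirement n/a → met
6. condition 'manages more than $100 million' does not hold → requirement n/a → met
7. material compliance findings open 0 ≤ 0 → met
8. designated compliance officers 3 ≥ 2 → met
9. cybersecurity assessment 491 days ago vs limit 540 → met
10. client complaints pending 0 ≤ 0 → met
11. condition 'has custody of client assets' holds; Form ADV amendment 165 days ago vs limit 180 → met
Not met: 0 of 11

0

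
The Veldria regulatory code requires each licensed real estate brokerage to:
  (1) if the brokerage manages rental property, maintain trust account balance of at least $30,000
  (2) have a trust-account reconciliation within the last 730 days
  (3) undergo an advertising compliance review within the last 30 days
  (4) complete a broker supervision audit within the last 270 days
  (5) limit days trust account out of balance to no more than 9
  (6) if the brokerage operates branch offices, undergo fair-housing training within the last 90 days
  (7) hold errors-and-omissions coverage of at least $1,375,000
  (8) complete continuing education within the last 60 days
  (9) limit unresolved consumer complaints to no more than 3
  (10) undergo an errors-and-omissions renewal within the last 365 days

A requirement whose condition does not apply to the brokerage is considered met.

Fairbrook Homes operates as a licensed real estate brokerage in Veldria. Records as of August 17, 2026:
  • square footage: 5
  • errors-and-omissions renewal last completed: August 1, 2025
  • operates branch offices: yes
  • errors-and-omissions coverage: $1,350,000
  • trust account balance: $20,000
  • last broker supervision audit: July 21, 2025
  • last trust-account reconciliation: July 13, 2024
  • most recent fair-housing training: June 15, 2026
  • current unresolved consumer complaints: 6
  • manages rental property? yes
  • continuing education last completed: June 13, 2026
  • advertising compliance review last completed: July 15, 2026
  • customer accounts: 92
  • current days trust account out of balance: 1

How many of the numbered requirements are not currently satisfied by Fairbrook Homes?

1. condition 'manages rental property' holds; trust account balance $20,000 < $30,000 → not met
2. trust-account reconciliation 765 days ago vs limit 730 → not met
3. advertising compliance review 33 days ago vs limit 30 → not met
4. broker supervision audit 392 days ago vs limit 270 → not met
5. days trust account out of balance 1 ≤ 9 → met
6. condition 'operates branch offices' holds; fair-housing training 63 days ago vs limit 90 → met
7. errors-and-omissions coverage $1,350,000 < $1,375,000 → not met
8. continuing education 65 days ago vs limit 60 → not met
9. unresolved consumer complaints 6 > 3 → not met
10. errors-and-omissions renewal 381 days ago vs limit 365 → not met
Not met: 8 of 10

8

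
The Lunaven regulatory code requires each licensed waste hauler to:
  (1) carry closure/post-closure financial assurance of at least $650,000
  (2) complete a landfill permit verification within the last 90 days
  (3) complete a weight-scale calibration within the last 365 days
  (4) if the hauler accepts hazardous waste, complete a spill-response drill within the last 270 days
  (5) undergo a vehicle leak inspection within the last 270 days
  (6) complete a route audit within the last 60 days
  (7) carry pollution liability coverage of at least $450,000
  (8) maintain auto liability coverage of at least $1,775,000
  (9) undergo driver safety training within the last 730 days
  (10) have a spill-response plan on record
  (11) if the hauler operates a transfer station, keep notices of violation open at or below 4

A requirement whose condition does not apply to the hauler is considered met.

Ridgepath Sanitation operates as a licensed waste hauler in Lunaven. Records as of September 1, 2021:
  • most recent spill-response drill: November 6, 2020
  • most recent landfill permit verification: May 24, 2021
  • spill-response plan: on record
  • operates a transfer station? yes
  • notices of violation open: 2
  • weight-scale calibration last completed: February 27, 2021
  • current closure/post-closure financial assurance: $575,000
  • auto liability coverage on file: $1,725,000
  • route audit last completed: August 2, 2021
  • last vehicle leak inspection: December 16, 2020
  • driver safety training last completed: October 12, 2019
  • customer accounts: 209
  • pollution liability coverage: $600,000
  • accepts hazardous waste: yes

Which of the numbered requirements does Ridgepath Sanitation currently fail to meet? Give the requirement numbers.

1, 2, 4, 8

1. closure/post-closure financial assurance $575,000 < $650,000 → not met
2. landfill permit verification 100 days ago vs limit 90 → not met
3. weight-scale calibration 186 days ago vs limit 365 → met
4. condition 'accepts hazardous waste' holds; spill-response drill 299 days ago vs limit 270 → not met
5. vehicle leak inspection 259 days ago vs limit 270 → met
6. route audit 30 days ago vs limit 60 → met
7. pollution liability coverage $600,000 ≥ $450,000 → met
8. auto liability coverage $1,725,000 < $1,775,000 → not met
9. driver safety training 690 days ago vs limit 730 → met
10. spill-response plan present → met
11. condition 'operates a transfer station' holds; notices of violation open 2 ≤ 4 → met
Not met: 1, 2, 4, 8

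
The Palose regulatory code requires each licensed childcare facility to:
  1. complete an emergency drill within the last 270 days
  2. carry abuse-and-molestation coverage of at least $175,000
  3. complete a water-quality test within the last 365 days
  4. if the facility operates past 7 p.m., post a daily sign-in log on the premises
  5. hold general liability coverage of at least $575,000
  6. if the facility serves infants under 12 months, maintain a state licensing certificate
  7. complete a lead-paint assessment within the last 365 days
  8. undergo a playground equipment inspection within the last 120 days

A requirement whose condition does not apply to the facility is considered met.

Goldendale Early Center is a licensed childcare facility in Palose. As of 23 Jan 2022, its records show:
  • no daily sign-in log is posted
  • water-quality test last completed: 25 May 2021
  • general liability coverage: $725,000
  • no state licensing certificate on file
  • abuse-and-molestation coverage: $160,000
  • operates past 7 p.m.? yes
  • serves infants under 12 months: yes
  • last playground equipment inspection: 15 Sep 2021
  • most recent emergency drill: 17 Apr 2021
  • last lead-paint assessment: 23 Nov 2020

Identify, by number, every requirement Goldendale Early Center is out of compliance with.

1. emergency drill 281 days ago vs limit 270 → not met
2. abuse-and-molestation coverage $160,000 < $175,000 → not met
3. water-quality test 243 days ago vs limit 365 → met
4. condition 'operates past 7 p.m.' holds; daily sign-in log absent → not met
5. general liability coverage $725,000 ≥ $575,000 → met
6. condition 'serves infants under 12 months' holds; state licensing certificate absent → not met
7. lead-paint assessment 426 days ago vs limit 365 → not met
8. playground equipment inspection 130 days ago vs limit 120 → not met
Not met: 1, 2, 4, 6, 7, 8

1, 2, 4, 6, 7, 8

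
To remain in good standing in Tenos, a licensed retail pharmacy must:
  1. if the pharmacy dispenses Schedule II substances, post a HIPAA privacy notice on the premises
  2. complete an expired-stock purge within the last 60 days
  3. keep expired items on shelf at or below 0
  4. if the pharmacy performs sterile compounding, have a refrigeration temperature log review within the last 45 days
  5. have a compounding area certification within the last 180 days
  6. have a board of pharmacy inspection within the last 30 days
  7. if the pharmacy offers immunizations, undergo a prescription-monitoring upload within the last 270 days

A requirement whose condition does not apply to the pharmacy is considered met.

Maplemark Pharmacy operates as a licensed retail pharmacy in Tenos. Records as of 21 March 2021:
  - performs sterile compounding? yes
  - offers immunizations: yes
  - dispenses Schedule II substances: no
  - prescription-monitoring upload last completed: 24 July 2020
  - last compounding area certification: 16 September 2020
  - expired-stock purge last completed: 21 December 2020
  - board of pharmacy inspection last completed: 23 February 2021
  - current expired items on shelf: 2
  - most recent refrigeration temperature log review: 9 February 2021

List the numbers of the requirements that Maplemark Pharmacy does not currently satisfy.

2, 3, 5

1. condition 'dispenses Schedule II substances' does not hold → requirement n/a → met
2. expired-stock purge 90 days ago vs limit 60 → not met
3. expired items on shelf 2 > 0 → not met
4. condition 'performs sterile compounding' holds; refrigeration temperature log review 40 days ago vs limit 45 → met
5. compounding area certification 186 days ago vs limit 180 → not met
6. board of pharmacy inspection 26 days ago vs limit 30 → met
7. condition 'offers immunizations' holds; prescription-monitoring upload 240 days ago vs limit 270 → met
Not met: 2, 3, 5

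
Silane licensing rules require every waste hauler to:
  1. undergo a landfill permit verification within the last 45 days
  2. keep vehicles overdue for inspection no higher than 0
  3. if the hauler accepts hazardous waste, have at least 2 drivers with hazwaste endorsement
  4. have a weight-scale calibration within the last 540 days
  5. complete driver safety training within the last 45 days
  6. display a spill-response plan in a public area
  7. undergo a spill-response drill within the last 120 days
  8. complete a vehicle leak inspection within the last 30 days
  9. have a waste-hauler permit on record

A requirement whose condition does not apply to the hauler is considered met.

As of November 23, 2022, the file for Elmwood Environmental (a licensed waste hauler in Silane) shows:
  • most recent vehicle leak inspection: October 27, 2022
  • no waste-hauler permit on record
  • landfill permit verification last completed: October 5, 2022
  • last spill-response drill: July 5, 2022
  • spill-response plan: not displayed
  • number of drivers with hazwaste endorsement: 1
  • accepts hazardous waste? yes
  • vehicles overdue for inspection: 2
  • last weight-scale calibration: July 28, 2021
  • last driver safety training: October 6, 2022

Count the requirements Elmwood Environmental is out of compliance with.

1. landfill permit verification 49 days ago vs limit 45 → not met
2. vehicles overdue for inspection 2 > 0 → not met
3. condition 'accepts hazardous waste' holds; drivers with hazwaste endorsement 1 < 2 → not met
4. weight-scale calibration 483 days ago vs limit 540 → met
5. driver safety training 48 days ago vs limit 45 → not met
6. spill-response plan absent → not met
7. spill-response drill 141 days ago vs limit 120 → not met
8. vehicle leak inspection 27 days ago vs limit 30 → met
9. waste-hauler permit absent → not met
Not met: 7 of 9

7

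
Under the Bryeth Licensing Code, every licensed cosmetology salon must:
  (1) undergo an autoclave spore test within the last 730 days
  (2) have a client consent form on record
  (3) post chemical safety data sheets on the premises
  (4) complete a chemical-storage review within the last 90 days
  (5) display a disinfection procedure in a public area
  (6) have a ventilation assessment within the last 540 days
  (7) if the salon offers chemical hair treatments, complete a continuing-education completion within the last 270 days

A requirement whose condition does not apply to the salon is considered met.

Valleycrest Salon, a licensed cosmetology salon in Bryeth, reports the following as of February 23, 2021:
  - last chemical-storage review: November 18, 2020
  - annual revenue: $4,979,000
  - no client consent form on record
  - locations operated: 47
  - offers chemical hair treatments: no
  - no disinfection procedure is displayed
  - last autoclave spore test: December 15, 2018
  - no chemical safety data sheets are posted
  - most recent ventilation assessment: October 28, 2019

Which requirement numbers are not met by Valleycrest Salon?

1. autoclave spore test 801 days ago vs limit 730 → not met
2. client consent form absent → not met
3. chemical safety data sheets absent → not met
4. chemical-storage review 97 days ago vs limit 90 → not met
5. disinfection procedure absent → not met
6. ventilation assessment 484 days ago vs limit 540 → met
7. condition 'offers chemical hair treatments' does not hold → requirement n/a → met
Not met: 1, 2, 3, 4, 5

1, 2, 3, 4, 5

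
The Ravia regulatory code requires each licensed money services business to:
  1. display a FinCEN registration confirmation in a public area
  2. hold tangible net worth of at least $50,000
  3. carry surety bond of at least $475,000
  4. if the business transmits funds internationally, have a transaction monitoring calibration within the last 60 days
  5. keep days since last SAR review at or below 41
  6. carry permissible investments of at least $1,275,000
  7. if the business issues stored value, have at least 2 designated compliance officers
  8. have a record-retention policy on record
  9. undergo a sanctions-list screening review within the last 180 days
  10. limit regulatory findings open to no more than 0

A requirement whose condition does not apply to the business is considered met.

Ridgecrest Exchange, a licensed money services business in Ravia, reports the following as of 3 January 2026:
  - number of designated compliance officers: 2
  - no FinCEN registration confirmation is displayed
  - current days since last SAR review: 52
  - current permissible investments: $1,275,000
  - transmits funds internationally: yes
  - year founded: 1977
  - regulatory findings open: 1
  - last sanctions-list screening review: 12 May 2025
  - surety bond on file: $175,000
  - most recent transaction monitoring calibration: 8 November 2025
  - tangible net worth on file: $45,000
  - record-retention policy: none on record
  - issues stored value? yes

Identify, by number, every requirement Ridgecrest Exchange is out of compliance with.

1, 2, 3, 5, 8, 9, 10

1. FinCEN registration confirmation absent → not met
2. tangible net worth $45,000 < $50,000 → not met
3. surety bond $175,000 < $475,000 → not met
4. condition 'transmits funds internationally' holds; transaction monitoring calibration 56 days ago vs limit 60 → met
5. days since last SAR review 52 > 41 → not met
6. permissible investments $1,275,000 ≥ $1,275,000 → met
7. condition 'issues stored value' holds; designated compliance officers 2 ≥ 2 → met
8. record-retention policy absent → not met
9. sanctions-list screening review 236 days ago vs limit 180 → not met
10. regulatory findings open 1 > 0 → not met
Not met: 1, 2, 3, 5, 8, 9, 10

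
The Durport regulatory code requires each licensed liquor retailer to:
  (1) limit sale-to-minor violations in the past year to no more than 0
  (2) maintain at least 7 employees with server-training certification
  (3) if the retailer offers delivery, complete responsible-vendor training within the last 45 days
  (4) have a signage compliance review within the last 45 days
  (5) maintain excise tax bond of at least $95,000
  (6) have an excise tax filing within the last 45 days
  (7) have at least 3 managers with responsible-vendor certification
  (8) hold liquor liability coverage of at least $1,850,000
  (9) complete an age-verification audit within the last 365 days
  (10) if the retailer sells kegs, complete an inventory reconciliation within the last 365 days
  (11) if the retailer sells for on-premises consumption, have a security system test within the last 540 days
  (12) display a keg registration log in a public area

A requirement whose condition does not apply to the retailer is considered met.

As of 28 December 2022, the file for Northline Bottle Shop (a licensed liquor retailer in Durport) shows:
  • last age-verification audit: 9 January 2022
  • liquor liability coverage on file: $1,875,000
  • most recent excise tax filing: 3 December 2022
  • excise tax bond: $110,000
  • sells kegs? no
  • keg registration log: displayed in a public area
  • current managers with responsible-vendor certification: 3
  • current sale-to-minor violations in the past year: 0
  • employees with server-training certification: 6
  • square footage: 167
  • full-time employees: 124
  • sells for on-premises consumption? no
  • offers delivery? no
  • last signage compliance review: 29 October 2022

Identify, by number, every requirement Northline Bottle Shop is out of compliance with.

2, 4

1. sale-to-minor violations in the past year 0 ≤ 0 → met
2. employees with server-training certification 6 < 7 → not met
3. condition 'offers delivery' does not hold → requirement n/a → met
4. signage compliance review 60 days ago vs limit 45 → not met
5. excise tax bond $110,000 ≥ $95,000 → met
6. excise tax filing 25 days ago vs limit 45 → met
7. managers with responsible-vendor certification 3 ≥ 3 → met
8. liquor liability coverage $1,875,000 ≥ $1,850,000 → met
9. age-verification audit 353 days ago vs limit 365 → met
10. condition 'sells kegs' does not hold → requirement n/a → met
11. condition 'sells for on-premises consumption' does not hold → requirement n/a → met
12. keg registration log present → met
Not met: 2, 4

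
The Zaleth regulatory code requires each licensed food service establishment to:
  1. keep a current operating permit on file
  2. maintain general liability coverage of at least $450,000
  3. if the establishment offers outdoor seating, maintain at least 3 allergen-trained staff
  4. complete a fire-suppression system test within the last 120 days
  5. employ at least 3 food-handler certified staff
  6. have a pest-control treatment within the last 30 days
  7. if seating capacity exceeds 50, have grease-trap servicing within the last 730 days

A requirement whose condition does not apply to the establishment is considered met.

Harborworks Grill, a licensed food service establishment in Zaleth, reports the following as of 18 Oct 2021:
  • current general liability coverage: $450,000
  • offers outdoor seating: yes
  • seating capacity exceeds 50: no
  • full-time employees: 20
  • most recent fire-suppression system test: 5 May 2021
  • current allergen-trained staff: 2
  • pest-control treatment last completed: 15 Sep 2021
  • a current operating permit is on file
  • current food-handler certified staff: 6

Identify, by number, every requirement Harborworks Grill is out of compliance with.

1. current operating permit present → met
2. general liability coverage $450,000 ≥ $450,000 → met
3. condition 'offers outdoor seating' holds; allergen-trained staff 2 < 3 → not met
4. fire-suppression system test 166 days ago vs limit 120 → not met
5. food-handler certified staff 6 ≥ 3 → met
6. pest-control treatment 33 days ago vs limit 30 → not met
7. condition 'seating capacity exceeds 50' does not hold → requirement n/a → met
Not met: 3, 4, 6

3, 4, 6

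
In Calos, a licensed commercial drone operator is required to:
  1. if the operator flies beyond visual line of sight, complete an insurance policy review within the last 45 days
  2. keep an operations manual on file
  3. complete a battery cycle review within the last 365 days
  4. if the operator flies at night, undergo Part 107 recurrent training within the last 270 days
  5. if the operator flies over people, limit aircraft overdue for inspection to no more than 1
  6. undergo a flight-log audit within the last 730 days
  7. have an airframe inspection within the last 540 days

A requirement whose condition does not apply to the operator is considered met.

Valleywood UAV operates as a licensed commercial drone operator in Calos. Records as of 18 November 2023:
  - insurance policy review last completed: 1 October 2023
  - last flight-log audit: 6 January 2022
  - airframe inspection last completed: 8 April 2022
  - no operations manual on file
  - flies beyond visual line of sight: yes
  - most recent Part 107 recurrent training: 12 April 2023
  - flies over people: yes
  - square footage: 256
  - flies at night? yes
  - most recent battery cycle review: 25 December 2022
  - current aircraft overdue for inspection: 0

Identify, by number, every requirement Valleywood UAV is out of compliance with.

1, 2, 7

1. condition 'flies beyond visual line of sight' holds; insurance policy review 48 days ago vs limit 45 → not met
2. operations manual absent → not met
3. battery cycle review 328 days ago vs limit 365 → met
4. condition 'flies at night' holds; Part 107 recurrent training 220 days ago vs limit 270 → met
5. condition 'flies over people' holds; aircraft overdue for inspection 0 ≤ 1 → met
6. flight-log audit 681 days ago vs limit 730 → met
7. airframe inspection 589 days ago vs limit 540 → not met
Not met: 1, 2, 7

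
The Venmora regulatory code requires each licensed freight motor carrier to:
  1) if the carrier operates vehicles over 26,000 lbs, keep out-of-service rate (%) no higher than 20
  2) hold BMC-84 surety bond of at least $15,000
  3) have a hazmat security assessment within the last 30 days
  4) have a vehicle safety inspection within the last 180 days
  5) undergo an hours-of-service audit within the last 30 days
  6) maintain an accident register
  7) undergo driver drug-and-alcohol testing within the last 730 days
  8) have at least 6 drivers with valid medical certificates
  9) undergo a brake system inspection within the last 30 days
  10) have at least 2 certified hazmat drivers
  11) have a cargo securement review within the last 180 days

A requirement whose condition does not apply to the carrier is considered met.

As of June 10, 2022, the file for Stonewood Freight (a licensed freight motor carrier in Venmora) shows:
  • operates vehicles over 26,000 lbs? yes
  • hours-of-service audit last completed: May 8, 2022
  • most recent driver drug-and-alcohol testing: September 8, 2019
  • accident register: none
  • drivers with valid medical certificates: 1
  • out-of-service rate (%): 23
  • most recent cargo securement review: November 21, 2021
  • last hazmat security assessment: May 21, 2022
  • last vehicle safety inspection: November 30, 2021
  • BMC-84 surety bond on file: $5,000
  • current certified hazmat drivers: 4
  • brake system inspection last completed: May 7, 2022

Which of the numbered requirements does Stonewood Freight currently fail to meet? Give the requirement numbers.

1. condition 'operates vehicles over 26,000 lbs' holds; out-of-service rate (%) 23 > 20 → not met
2. BMC-84 surety bond $5,000 < $15,000 → not met
3. hazmat security assessment 20 days ago vs limit 30 → met
4. vehicle safety inspection 192 days ago vs limit 180 → not met
5. hours-of-service audit 33 days ago vs limit 30 → not met
6. accident register absent → not met
7. driver drug-and-alcohol testing 1006 days ago vs limit 730 → not met
8. drivers with valid medical certificates 1 < 6 → not met
9. brake system inspection 34 days ago vs limit 30 → not met
10. certified hazmat drivers 4 ≥ 2 → met
11. cargo securement review 201 days ago vs limit 180 → not met
Not met: 1, 2, 4, 5, 6, 7, 8, 9, 11

1, 2, 4, 5, 6, 7, 8, 9, 11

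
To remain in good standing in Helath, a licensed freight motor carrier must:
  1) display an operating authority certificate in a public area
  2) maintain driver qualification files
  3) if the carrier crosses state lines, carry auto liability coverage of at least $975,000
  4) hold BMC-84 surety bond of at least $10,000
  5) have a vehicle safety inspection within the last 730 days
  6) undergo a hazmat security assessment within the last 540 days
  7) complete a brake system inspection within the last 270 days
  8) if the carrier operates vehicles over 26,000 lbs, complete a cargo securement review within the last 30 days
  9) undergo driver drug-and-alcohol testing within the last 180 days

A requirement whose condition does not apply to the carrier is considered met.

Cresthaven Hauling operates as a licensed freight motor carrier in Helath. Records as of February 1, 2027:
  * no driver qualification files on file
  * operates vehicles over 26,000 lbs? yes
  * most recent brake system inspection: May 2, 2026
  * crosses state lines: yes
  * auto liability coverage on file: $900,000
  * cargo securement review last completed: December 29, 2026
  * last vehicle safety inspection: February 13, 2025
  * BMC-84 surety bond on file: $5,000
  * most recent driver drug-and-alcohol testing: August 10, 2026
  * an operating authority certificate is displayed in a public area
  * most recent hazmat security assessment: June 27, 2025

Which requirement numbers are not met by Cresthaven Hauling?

2, 3, 4, 6, 7, 8

1. operating authority certificate present → met
2. driver qualification files absent → not met
3. condition 'crosses state lines' holds; auto liability coverage $900,000 < $975,000 → not met
4. BMC-84 surety bond $5,000 < $10,000 → not met
5. vehicle safety inspection 718 days ago vs limit 730 → met
6. hazmat security assessment 584 days ago vs limit 540 → not met
7. brake system inspection 275 days ago vs limit 270 → not met
8. condition 'operates vehicles over 26,000 lbs' holds; cargo securement review 34 days ago vs limit 30 → not met
9. driver drug-and-alcohol testing 175 days ago vs limit 180 → met
Not met: 2, 3, 4, 6, 7, 8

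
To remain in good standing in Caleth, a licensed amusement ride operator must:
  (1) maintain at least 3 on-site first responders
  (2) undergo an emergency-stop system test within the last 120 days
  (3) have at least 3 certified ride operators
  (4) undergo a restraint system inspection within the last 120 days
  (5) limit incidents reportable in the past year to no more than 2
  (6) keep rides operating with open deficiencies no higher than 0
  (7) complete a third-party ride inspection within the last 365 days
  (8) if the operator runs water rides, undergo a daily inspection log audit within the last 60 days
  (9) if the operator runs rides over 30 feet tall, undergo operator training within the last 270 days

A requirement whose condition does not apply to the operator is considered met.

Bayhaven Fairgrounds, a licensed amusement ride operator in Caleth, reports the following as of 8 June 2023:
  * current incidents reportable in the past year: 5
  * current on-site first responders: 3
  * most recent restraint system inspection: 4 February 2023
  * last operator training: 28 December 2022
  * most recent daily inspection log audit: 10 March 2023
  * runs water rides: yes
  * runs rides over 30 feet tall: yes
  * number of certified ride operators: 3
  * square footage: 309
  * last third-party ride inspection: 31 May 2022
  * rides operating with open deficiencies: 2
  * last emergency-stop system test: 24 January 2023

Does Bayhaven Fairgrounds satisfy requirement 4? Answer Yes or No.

4. restraint system inspection 124 days ago vs limit 120 → not met

No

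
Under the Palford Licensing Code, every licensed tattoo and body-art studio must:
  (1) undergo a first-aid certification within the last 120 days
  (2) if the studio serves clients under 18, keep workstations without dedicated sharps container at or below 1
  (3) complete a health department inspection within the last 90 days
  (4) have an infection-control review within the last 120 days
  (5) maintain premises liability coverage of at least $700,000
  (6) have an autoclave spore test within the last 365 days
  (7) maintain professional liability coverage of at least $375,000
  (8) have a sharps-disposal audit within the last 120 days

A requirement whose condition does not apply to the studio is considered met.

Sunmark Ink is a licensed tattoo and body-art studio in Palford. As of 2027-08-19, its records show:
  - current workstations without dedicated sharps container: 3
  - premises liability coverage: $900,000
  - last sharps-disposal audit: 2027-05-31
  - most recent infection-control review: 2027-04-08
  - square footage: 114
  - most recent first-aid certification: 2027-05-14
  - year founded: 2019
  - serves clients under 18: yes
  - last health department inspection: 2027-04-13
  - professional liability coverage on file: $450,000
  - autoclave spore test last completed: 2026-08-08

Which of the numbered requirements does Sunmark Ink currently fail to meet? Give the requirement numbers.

2, 3, 4, 6

1. first-aid certification 97 days ago vs limit 120 → met
2. condition 'serves clients under 18' holds; workstations without dedicated sharps container 3 > 1 → not met
3. health department inspection 128 days ago vs limit 90 → not met
4. infection-control review 133 days ago vs limit 120 → not met
5. premises liability coverage $900,000 ≥ $700,000 → met
6. autoclave spore test 376 days ago vs limit 365 → not met
7. professional liability coverage $450,000 ≥ $375,000 → met
8. sharps-disposal audit 80 days ago vs limit 120 → met
Not met: 2, 3, 4, 6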